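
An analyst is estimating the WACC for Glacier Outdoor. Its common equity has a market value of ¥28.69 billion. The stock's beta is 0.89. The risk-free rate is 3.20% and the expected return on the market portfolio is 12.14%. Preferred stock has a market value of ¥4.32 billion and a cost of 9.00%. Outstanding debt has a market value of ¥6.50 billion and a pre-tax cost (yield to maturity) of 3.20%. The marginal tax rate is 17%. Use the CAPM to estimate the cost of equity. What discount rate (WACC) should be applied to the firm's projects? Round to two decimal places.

Market risk premium = 12.14% − 3.2% = 8.94%.
Cost of equity via CAPM: Re = 3.2% + 0.89 × 8.94% = 11.1566%.
Total capital V = 28.69 + 4.32 + 6.5 = 39.51.
Equity: weight = 28.69/39.51 = 0.7261; cost = 11.1566%.
Preferred: weight = 4.32/39.51 = 0.1093; cost = 9%.
Debt: weight = 6.5/39.51 = 0.1645; after-tax cost = 3.2% × (1 − 17%) = 2.6560%.
WACC = 0.7261 × 11.1566% + 0.1093 × 9.0000% + 0.1645 × 2.6560% = 9.5223%.

9.52%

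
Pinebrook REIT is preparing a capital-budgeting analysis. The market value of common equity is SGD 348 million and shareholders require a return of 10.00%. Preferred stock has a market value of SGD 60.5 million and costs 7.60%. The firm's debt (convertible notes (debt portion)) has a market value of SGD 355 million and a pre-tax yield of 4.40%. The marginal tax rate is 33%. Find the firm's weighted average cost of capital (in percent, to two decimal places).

6.53%

Total capital V = 348 + 60.5 + 355 = 763.5.
Equity: weight = 348/763.5 = 0.4558; cost = 10%.
Preferred: weight = 60.5/763.5 = 0.0792; cost = 7.6%.
Convertible notes (debt portion): weight = 355/763.5 = 0.4650; after-tax cost = 4.4% × (1 − 33%) = 2.9480%.
WACC = 0.4558 × 10.0000% + 0.0792 × 7.6000% + 0.4650 × 2.9480% = 6.5309%.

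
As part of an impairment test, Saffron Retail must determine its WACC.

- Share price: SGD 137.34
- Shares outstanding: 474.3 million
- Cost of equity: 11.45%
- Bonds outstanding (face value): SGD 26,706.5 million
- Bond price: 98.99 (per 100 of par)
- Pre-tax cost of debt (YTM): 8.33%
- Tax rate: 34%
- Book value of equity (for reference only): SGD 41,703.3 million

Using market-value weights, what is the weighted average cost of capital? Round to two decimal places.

9.73%

Market value of equity E = 137.34 × 474.3m = 65140.362m. Market value of debt D = 26706.5m × 98.99/100 = 26436.76435m.
Total capital V = 65140.362 + 26436.76435 = 91577.12635.
Equity: weight = 65140.362/91577.12635 = 0.7113; cost = 11.45%.
Bonds outstanding: weight = 26436.76435/91577.12635 = 0.2887; after-tax cost = 8.33% × (1 − 34%) = 5.4978%.
WACC = 0.7113 × 11.4500% + 0.2887 × 5.4978% = 9.7317%.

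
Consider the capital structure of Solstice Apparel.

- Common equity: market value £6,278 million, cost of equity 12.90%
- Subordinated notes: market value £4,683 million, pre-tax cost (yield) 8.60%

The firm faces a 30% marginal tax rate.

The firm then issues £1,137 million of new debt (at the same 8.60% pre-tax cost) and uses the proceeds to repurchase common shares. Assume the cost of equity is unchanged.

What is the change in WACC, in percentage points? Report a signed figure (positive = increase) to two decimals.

-0.71 pp

Current WACC:
Total capital V = 6278 + 4683 = 10961.
Equity: weight = 6278/10961 = 0.5728; cost = 12.9%.
Subordinated notes: weight = 4683/10961 = 0.4272; after-tax cost = 8.6% × (1 − 30%) = 6.0200%.
WACC = 0.5728 × 12.9000% + 0.4272 × 6.0200% = 9.9606%.
After the change:
Total capital V = 5141 + 5820 = 10961.
Equity: weight = 5141/10961 = 0.4690; cost = 12.9%.
Subordinated notes: weight = 5820/10961 = 0.5310; after-tax cost = 8.6% × (1 − 30%) = 6.0200%.
WACC = 0.4690 × 12.9000% + 0.5310 × 6.0200% = 9.2469%.
Change in WACC = 9.2469% − 9.9606% = -0.7137 pp.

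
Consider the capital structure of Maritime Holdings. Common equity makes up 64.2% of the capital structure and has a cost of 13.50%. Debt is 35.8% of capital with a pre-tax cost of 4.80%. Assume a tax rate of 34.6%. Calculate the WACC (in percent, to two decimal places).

9.79%

After-tax cost of debt = 4.8% × (1 − 34.6%) = 3.1392%.
WACC = 0.642 × 13.5000% + 0.358 × 3.1392% = 9.7908%.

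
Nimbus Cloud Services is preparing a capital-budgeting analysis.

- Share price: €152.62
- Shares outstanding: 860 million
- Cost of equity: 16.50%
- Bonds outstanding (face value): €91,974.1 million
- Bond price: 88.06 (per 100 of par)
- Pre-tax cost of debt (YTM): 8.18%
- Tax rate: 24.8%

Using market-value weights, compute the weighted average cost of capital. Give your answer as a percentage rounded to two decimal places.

Market value of equity E = 152.62 × 860m = 131253.2m. Market value of debt D = 91974.1m × 88.06/100 = 80992.39246m.
Total capital V = 131253.2 + 80992.39246 = 212245.59246.
Equity: weight = 131253.2/212245.59246 = 0.6184; cost = 16.5%.
Bonds outstanding: weight = 80992.39246/212245.59246 = 0.3816; after-tax cost = 8.18% × (1 − 24.8%) = 6.1514%.
WACC = 0.6184 × 16.5000% + 0.3816 × 6.1514% = 12.5510%.

12.55%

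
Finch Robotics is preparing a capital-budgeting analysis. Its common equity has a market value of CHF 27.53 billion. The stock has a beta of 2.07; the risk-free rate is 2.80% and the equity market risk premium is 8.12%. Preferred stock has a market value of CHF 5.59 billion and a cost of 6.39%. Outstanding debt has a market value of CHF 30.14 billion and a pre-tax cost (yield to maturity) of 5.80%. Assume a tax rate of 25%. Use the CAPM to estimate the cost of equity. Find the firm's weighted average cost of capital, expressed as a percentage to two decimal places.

11.17%

Cost of equity via CAPM: Re = 2.8% + 2.07 × 8.12% = 19.6084%.
Total capital V = 27.53 + 5.59 + 30.14 = 63.26.
Equity: weight = 27.53/63.26 = 0.4352; cost = 19.6084%.
Preferred: weight = 5.59/63.26 = 0.0884; cost = 6.39%.
Debt: weight = 30.14/63.26 = 0.4764; after-tax cost = 5.8% × (1 − 25%) = 4.3500%.
WACC = 0.4352 × 19.6084% + 0.0884 × 6.3900% + 0.4764 × 4.3500% = 11.1705%.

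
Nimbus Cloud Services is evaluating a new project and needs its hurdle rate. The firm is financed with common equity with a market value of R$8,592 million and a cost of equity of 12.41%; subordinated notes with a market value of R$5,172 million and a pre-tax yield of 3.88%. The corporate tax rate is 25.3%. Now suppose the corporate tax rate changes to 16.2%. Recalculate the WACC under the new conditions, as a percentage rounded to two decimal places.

8.97%

After the change:
Total capital V = 8592 + 5172 = 13764.
Equity: weight = 8592/13764 = 0.6242; cost = 12.41%.
Subordinated notes: weight = 5172/13764 = 0.3758; after-tax cost = 3.88% × (1 − 16.2%) = 3.2514%.
WACC = 0.6242 × 12.4100% + 0.3758 × 3.2514% = 8.9686%.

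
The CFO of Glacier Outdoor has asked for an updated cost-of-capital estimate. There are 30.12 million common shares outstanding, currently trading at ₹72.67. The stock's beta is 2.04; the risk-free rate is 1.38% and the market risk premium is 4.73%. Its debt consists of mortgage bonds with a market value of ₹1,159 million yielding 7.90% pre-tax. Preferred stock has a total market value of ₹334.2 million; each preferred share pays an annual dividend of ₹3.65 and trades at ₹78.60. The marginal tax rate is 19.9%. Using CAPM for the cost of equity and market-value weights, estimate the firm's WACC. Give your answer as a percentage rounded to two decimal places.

8.97%

Cost of equity via CAPM: Re = 1.38% + 2.04 × 4.73% = 11.0292%.
Cost of preferred: Rp = 3.65 / 78.6 = 4.6438%.
Market value of equity E = 72.67 × 30.12m = 2188.8204m.
Total capital V = 2188.8204 + 334.2 + 1159 = 3682.0204.
Equity: weight = 2188.8204/3682.0204 = 0.5945; cost = 11.0292%.
Preferred: weight = 334.2/3682.0204 = 0.0908; cost = 4.6438%.
Mortgage bonds: weight = 1159/3682.0204 = 0.3148; after-tax cost = 7.9% × (1 − 19.9%) = 6.3279%.
WACC = 0.5945 × 11.0292% + 0.0908 × 4.6438% + 0.3148 × 6.3279% = 8.9698%.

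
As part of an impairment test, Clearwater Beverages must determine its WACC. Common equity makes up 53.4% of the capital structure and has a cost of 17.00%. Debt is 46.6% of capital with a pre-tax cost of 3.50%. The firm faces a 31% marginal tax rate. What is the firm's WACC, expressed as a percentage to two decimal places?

10.20%

After-tax cost of debt = 3.5% × (1 − 31%) = 2.4150%.
WACC = 0.534 × 17.0000% + 0.466 × 2.4150% = 10.2034%.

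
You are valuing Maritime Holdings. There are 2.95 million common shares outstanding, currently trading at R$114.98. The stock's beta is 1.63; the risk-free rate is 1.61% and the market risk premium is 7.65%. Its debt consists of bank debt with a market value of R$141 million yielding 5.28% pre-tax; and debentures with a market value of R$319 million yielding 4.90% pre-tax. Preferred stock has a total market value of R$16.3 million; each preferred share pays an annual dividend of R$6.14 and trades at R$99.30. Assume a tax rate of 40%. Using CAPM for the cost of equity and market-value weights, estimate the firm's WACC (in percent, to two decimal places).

Cost of equity via CAPM: Re = 1.61% + 1.63 × 7.65% = 14.0795%.
Cost of preferred: Rp = 6.14 / 99.3 = 6.1833%.
Market value of equity E = 114.98 × 2.95m = 339.191m.
Total capital V = 339.191 + 16.3 + 141 + 319 = 815.491.
Equity: weight = 339.191/815.491 = 0.4159; cost = 14.0795%.
Preferred: weight = 16.3/815.491 = 0.0200; cost = 6.1833%.
Bank debt: weight = 141/815.491 = 0.1729; after-tax cost = 5.28% × (1 − 40%) = 3.1680%.
Debentures: weight = 319/815.491 = 0.3912; after-tax cost = 4.9% × (1 − 40%) = 2.9400%.
WACC = 0.4159 × 14.0795% + 0.0200 × 6.1833% + 0.1729 × 3.1680% + 0.3912 × 2.9400% = 7.6776%.

7.68%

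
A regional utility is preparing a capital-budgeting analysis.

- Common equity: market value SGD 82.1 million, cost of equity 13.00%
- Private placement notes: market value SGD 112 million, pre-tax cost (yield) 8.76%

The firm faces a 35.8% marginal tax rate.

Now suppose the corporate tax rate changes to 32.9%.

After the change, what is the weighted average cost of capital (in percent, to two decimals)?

After the change:
Total capital V = 82.1 + 112 = 194.1.
Equity: weight = 82.1/194.1 = 0.4230; cost = 13%.
Private placement notes: weight = 112/194.1 = 0.5770; after-tax cost = 8.76% × (1 − 32.9%) = 5.8780%.
WACC = 0.4230 × 13.0000% + 0.5770 × 5.8780% = 8.8904%.

8.89%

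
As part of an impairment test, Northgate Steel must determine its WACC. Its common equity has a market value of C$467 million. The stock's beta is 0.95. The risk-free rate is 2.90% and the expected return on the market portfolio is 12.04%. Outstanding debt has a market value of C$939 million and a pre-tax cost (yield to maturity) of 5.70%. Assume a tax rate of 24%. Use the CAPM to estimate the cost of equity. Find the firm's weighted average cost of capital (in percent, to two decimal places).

Market risk premium = 12.04% − 2.9% = 9.14%.
Cost of equity via CAPM: Re = 2.9% + 0.95 × 9.14% = 11.5830%.
Total capital V = 467 + 939 = 1406.
Equity: weight = 467/1406 = 0.3321; cost = 11.583%.
Debt: weight = 939/1406 = 0.6679; after-tax cost = 5.7% × (1 − 24%) = 4.3320%.
WACC = 0.3321 × 11.5830% + 0.6679 × 4.3320% = 6.7404%.

6.74%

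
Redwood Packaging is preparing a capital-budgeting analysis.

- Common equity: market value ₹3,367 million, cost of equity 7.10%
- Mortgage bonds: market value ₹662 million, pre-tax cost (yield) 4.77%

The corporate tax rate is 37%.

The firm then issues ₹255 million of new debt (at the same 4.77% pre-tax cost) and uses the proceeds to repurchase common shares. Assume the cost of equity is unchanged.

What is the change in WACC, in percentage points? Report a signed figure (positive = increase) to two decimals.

Current WACC:
Total capital V = 3367 + 662 = 4029.
Equity: weight = 3367/4029 = 0.8357; cost = 7.1%.
Mortgage bonds: weight = 662/4029 = 0.1643; after-tax cost = 4.77% × (1 − 37%) = 3.0051%.
WACC = 0.8357 × 7.1000% + 0.1643 × 3.0051% = 6.4272%.
After the change:
Total capital V = 3112 + 917 = 4029.
Equity: weight = 3112/4029 = 0.7724; cost = 7.1%.
Mortgage bonds: weight = 917/4029 = 0.2276; after-tax cost = 4.77% × (1 − 37%) = 3.0051%.
WACC = 0.7724 × 7.1000% + 0.2276 × 3.0051% = 6.1680%.
Change in WACC = 6.1680% − 6.4272% = -0.2592 pp.

-0.26 pp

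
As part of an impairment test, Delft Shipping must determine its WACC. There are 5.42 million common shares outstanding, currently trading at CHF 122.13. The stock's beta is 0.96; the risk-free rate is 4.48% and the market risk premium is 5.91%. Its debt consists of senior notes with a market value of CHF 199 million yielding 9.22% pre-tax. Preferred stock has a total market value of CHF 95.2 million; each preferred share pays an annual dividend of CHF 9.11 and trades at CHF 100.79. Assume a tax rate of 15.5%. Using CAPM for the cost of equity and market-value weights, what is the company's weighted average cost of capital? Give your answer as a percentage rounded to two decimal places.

Cost of equity via CAPM: Re = 4.48% + 0.96 × 5.91% = 10.1536%.
Cost of preferred: Rp = 9.11 / 100.79 = 9.0386%.
Market value of equity E = 122.13 × 5.42m = 661.9446m.
Total capital V = 661.9446 + 95.2 + 199 = 956.1446.
Equity: weight = 661.9446/956.1446 = 0.6923; cost = 10.1536%.
Preferred: weight = 95.2/956.1446 = 0.0996; cost = 9.0386%.
Senior notes: weight = 199/956.1446 = 0.2081; after-tax cost = 9.22% × (1 − 15.5%) = 7.7909%.
WACC = 0.6923 × 10.1536% + 0.0996 × 9.0386% + 0.2081 × 7.7909% = 9.5508%.

9.55%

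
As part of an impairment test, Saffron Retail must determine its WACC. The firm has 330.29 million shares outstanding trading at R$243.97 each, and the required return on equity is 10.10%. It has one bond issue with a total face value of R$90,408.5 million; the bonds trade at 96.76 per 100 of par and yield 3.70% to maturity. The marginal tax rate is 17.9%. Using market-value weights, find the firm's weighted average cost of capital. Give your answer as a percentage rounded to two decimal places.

Market value of equity E = 243.97 × 330.29m = 80580.8513m. Market value of debt D = 90408.5m × 96.76/100 = 87479.2646m.
Total capital V = 80580.8513 + 87479.2646 = 168060.1159.
Equity: weight = 80580.8513/168060.1159 = 0.4795; cost = 10.1%.
Bonds outstanding: weight = 87479.2646/168060.1159 = 0.5205; after-tax cost = 3.7% × (1 − 17.9%) = 3.0377%.
WACC = 0.4795 × 10.1000% + 0.5205 × 3.0377% = 6.4239%.

6.42%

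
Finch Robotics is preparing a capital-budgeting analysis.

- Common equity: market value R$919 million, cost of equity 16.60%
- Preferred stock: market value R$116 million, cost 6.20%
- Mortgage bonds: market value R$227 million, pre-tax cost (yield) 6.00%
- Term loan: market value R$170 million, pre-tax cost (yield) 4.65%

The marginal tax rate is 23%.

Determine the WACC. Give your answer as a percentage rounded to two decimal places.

12.31%

Total capital V = 919 + 116 + 227 + 170 = 1432.
Equity: weight = 919/1432 = 0.6418; cost = 16.6%.
Preferred: weight = 116/1432 = 0.0810; cost = 6.2%.
Mortgage bonds: weight = 227/1432 = 0.1585; after-tax cost = 6% × (1 − 23%) = 4.6200%.
Term loan: weight = 170/1432 = 0.1187; after-tax cost = 4.65% × (1 − 23%) = 3.5805%.
WACC = 0.6418 × 16.6000% + 0.0810 × 6.2000% + 0.1585 × 4.6200% + 0.1187 × 3.5805% = 12.3129%.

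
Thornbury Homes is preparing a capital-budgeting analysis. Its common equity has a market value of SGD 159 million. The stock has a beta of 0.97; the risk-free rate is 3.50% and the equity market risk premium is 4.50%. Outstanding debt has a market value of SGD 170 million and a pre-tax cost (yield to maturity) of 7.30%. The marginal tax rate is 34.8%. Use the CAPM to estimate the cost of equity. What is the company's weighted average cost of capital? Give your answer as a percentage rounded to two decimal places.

6.26%

Cost of equity via CAPM: Re = 3.5% + 0.97 × 4.5% = 7.8650%.
Total capital V = 159 + 170 = 329.
Equity: weight = 159/329 = 0.4833; cost = 7.865%.
Debt: weight = 170/329 = 0.5167; after-tax cost = 7.3% × (1 − 34.8%) = 4.7596%.
WACC = 0.4833 × 7.8650% + 0.5167 × 4.7596% = 6.2604%.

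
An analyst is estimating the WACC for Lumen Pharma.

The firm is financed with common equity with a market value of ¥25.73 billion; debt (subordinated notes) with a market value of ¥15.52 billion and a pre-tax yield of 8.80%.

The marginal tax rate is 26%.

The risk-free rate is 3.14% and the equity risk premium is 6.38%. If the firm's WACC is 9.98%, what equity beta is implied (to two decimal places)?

1.40

Total capital V = 25.73 + 15.52 = 41.25.
Equity weight = 25.73/41.25 = 0.6238.
Subordinated notes weight = 15.52/41.25 = 0.3762.
Debt contribution = 0.3762 × 8.8% × (1 − 26%) = 2.4501%.
Required equity contribution = 9.98% − 2.4501% = 7.5299%  ⇒  Re = 12.0719%.
CAPM: 12.0719% = 3.14% + β × 6.38%  ⇒  β = 1.4000.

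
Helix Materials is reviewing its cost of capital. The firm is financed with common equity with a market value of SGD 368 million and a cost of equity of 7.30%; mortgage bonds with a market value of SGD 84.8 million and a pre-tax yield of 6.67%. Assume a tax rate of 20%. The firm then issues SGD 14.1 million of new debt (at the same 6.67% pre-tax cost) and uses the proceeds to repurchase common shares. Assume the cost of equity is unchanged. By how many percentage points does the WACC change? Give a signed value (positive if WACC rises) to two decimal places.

Current WACC:
Total capital V = 368 + 84.8 = 452.8.
Equity: weight = 368/452.8 = 0.8127; cost = 7.3%.
Mortgage bonds: weight = 84.8/452.8 = 0.1873; after-tax cost = 6.67% × (1 − 20%) = 5.3360%.
WACC = 0.8127 × 7.3000% + 0.1873 × 5.3360% = 6.9322%.
After the change:
Total capital V = 353.9 + 98.9 = 452.8.
Equity: weight = 353.9/452.8 = 0.7816; cost = 7.3%.
Mortgage bonds: weight = 98.9/452.8 = 0.2184; after-tax cost = 6.67% × (1 − 20%) = 5.3360%.
WACC = 0.7816 × 7.3000% + 0.2184 × 5.3360% = 6.8710%.
Change in WACC = 6.8710% − 6.9322% = -0.0612 pp.

-0.06 pp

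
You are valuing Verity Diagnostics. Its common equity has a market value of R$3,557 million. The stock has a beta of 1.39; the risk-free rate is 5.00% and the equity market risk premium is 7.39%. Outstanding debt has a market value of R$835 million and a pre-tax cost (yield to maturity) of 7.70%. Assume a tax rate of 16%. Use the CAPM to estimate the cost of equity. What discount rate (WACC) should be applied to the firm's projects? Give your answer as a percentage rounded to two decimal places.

13.60%

Cost of equity via CAPM: Re = 5.0% + 1.39 × 7.39% = 15.2721%.
Total capital V = 3557 + 835 = 4392.
Equity: weight = 3557/4392 = 0.8099; cost = 15.2721%.
Debt: weight = 835/4392 = 0.1901; after-tax cost = 7.7% × (1 − 16%) = 6.4680%.
WACC = 0.8099 × 15.2721% + 0.1901 × 6.4680% = 13.5983%.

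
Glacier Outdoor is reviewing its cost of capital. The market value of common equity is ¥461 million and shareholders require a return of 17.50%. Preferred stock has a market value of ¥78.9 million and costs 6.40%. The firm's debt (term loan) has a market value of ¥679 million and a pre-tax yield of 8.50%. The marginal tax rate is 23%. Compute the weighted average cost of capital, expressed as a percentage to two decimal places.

10.68%

Total capital V = 461 + 78.9 + 679 = 1218.9.
Equity: weight = 461/1218.9 = 0.3782; cost = 17.5%.
Preferred: weight = 78.9/1218.9 = 0.0647; cost = 6.4%.
Term loan: weight = 679/1218.9 = 0.5571; after-tax cost = 8.5% × (1 − 23%) = 6.5450%.
WACC = 0.3782 × 17.5000% + 0.0647 × 6.4000% + 0.5571 × 6.5450% = 10.6789%.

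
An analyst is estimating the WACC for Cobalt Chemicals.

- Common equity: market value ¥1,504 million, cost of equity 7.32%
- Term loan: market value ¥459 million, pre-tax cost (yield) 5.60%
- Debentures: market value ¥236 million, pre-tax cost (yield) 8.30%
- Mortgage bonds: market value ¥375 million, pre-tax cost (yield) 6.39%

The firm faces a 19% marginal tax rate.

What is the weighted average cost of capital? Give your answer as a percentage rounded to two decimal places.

Total capital V = 1504 + 459 + 236 + 375 = 2574.
Equity: weight = 1504/2574 = 0.5843; cost = 7.32%.
Term loan: weight = 459/2574 = 0.1783; after-tax cost = 5.6% × (1 − 19%) = 4.5360%.
Debentures: weight = 236/2574 = 0.0917; after-tax cost = 8.3% × (1 − 19%) = 6.7230%.
Mortgage bonds: weight = 375/2574 = 0.1457; after-tax cost = 6.39% × (1 − 19%) = 5.1759%.
WACC = 0.5843 × 7.3200% + 0.1783 × 4.5360% + 0.0917 × 6.7230% + 0.1457 × 5.1759% = 6.4564%.

6.46%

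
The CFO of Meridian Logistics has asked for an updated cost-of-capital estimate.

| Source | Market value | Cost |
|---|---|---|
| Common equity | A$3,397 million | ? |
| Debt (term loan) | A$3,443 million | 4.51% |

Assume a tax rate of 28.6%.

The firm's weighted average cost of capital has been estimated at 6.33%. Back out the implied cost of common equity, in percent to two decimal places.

9.48%

Total capital V = 3397 + 3443 = 6840.
Equity weight = 3397/6840 = 0.4966.
Term loan weight = 3443/6840 = 0.5034.
Debt contribution = 0.5034 × 4.51% × (1 − 28.6%) = 1.6209%.
Required equity contribution = 6.33% − 1.6209% = 4.7091%.
Re = 4.7091% / 0.4966 = 9.4820%.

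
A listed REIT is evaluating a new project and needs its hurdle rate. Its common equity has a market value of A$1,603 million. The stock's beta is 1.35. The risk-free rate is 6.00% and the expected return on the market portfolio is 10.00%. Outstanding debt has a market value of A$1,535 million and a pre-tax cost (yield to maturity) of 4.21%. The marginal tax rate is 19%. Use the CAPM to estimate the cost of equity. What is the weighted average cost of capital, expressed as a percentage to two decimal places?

Market risk premium = 10.0% − 6.0% = 4.0%.
Cost of equity via CAPM: Re = 6.0% + 1.35 × 4.0% = 11.4000%.
Total capital V = 1603 + 1535 = 3138.
Equity: weight = 1603/3138 = 0.5108; cost = 11.4%.
Debt: weight = 1535/3138 = 0.4892; after-tax cost = 4.21% × (1 − 19%) = 3.4101%.
WACC = 0.5108 × 11.4000% + 0.4892 × 3.4101% = 7.4916%.

7.49%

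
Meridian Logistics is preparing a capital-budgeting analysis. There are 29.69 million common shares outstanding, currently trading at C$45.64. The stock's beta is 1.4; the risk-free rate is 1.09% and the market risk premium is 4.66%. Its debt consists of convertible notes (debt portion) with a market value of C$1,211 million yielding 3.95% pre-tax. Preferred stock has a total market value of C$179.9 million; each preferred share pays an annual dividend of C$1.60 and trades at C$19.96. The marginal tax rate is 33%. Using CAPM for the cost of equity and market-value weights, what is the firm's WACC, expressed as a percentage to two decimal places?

5.45%

Cost of equity via CAPM: Re = 1.09% + 1.4 × 4.66% = 7.6140%.
Cost of preferred: Rp = 1.6 / 19.96 = 8.0160%.
Market value of equity E = 45.64 × 29.69m = 1355.0516m.
Total capital V = 1355.0516 + 179.9 + 1211 = 2745.9516.
Equity: weight = 1355.0516/2745.9516 = 0.4935; cost = 7.614%.
Preferred: weight = 179.9/2745.9516 = 0.0655; cost = 8.016%.
Convertible notes (debt portion): weight = 1211/2745.9516 = 0.4410; after-tax cost = 3.95% × (1 − 33%) = 2.6465%.
WACC = 0.4935 × 7.6140% + 0.0655 × 8.0160% + 0.4410 × 2.6465% = 5.4496%.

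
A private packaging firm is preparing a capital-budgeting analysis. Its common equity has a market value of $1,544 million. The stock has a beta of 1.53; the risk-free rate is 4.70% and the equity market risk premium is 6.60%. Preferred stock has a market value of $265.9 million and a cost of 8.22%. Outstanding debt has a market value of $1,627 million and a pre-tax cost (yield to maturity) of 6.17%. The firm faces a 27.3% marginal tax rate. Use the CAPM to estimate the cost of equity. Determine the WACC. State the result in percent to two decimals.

9.41%

Cost of equity via CAPM: Re = 4.7% + 1.53 × 6.6% = 14.7980%.
Total capital V = 1544 + 265.9 + 1627 = 3436.9.
Equity: weight = 1544/3436.9 = 0.4492; cost = 14.798%.
Preferred: weight = 265.9/3436.9 = 0.0774; cost = 8.22%.
Debt: weight = 1627/3436.9 = 0.4734; after-tax cost = 6.17% × (1 − 27.3%) = 4.4856%.
WACC = 0.4492 × 14.7980% + 0.0774 × 8.2200% + 0.4734 × 4.4856% = 9.4073%.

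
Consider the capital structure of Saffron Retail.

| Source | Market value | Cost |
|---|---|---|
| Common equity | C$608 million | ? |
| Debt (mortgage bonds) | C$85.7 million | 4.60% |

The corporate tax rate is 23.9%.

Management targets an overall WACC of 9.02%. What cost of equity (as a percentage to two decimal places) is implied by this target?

Total capital V = 608 + 85.7 = 693.7.
Equity weight = 608/693.7 = 0.8765.
Mortgage bonds weight = 85.7/693.7 = 0.1235.
Debt contribution = 0.1235 × 4.6% × (1 − 23.9%) = 0.4325%.
Required equity contribution = 9.02% − 0.4325% = 8.5875%.
Re = 8.5875% / 0.8765 = 9.7980%.

9.80%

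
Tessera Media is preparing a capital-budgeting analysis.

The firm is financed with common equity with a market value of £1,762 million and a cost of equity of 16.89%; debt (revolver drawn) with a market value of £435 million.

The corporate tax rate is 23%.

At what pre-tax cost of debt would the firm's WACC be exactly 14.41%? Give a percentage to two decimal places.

Total capital V = 1762 + 435 = 2197.
Equity weight = 1762/2197 = 0.8020.
Revolver drawn weight = 435/2197 = 0.1980.
Equity contribution = 0.8020 × 16.89% = 13.5458%.
Remaining for debt = 14.41% − 13.5458% = 0.8642%.
Rd × (1 − 23%) × 0.1980 = 0.8642%  ⇒  Rd = 5.6683%.

5.67%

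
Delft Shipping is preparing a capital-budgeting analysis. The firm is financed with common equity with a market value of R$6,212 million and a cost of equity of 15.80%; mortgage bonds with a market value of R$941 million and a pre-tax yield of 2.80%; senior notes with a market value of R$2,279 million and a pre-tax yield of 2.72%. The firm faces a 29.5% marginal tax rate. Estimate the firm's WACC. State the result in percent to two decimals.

11.07%

Total capital V = 6212 + 941 + 2279 = 9432.
Equity: weight = 6212/9432 = 0.6586; cost = 15.8%.
Mortgage bonds: weight = 941/9432 = 0.0998; after-tax cost = 2.8% × (1 − 29.5%) = 1.9740%.
Senior notes: weight = 2279/9432 = 0.2416; after-tax cost = 2.72% × (1 − 29.5%) = 1.9176%.
WACC = 0.6586 × 15.8000% + 0.0998 × 1.9740% + 0.2416 × 1.9176% = 11.0663%.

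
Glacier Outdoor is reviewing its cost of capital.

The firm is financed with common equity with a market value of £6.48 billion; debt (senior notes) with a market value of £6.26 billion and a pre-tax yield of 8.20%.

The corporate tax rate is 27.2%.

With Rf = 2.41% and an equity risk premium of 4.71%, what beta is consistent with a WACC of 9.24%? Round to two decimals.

Total capital V = 6.48 + 6.26 = 12.74.
Equity weight = 6.48/12.74 = 0.5086.
Senior notes weight = 6.26/12.74 = 0.4914.
Debt contribution = 0.4914 × 8.2% × (1 − 27.2%) = 2.9333%.
Required equity contribution = 9.24% − 2.9333% = 6.3067%  ⇒  Re = 12.3994%.
CAPM: 12.3994% = 2.41% + β × 4.71%  ⇒  β = 2.1209.

2.12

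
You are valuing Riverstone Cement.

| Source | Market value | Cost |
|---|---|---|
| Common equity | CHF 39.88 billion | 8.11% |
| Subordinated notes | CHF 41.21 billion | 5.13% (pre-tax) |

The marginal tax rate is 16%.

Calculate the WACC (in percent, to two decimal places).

Total capital V = 39.88 + 41.21 = 81.09.
Equity: weight = 39.88/81.09 = 0.4918; cost = 8.11%.
Subordinated notes: weight = 41.21/81.09 = 0.5082; after-tax cost = 5.13% × (1 − 16%) = 4.3092%.
WACC = 0.4918 × 8.1100% + 0.5082 × 4.3092% = 6.1784%.

6.18%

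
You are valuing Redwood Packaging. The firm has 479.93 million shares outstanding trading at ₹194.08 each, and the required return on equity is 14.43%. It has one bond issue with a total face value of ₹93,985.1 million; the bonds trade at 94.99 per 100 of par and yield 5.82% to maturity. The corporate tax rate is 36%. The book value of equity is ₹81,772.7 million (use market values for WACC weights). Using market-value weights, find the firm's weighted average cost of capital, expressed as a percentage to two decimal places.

9.19%

Market value of equity E = 194.08 × 479.93m = 93144.8144m. Market value of debt D = 93985.1m × 94.99/100 = 89276.44649m.
Total capital V = 93144.8144 + 89276.44649 = 182421.26089.
Equity: weight = 93144.8144/182421.26089 = 0.5106; cost = 14.43%.
Bonds outstanding: weight = 89276.44649/182421.26089 = 0.4894; after-tax cost = 5.82% × (1 − 36%) = 3.7248%.
WACC = 0.5106 × 14.4300% + 0.4894 × 3.7248% = 9.1909%.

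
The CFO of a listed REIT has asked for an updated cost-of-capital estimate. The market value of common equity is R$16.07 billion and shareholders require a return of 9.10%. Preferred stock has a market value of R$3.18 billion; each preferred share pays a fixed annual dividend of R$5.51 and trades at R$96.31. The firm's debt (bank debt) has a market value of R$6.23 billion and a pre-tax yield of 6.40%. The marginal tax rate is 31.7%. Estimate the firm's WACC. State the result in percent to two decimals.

7.52%

Cost of preferred: Rp = 5.51 / 96.31 = 5.7211%.
Total capital V = 16.07 + 3.18 + 6.23 = 25.48.
Equity: weight = 16.07/25.48 = 0.6307; cost = 9.1%.
Preferred: weight = 3.18/25.48 = 0.1248; cost = 5.7211%.
Bank debt: weight = 6.23/25.48 = 0.2445; after-tax cost = 6.4% × (1 − 31.7%) = 4.3712%.
WACC = 0.6307 × 9.1000% + 0.1248 × 5.7211% + 0.2445 × 4.3712% = 7.5221%.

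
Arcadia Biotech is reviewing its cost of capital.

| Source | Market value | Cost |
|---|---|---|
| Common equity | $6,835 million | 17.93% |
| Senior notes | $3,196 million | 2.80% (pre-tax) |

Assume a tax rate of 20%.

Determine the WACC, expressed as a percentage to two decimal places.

Total capital V = 6835 + 3196 = 10031.
Equity: weight = 6835/10031 = 0.6814; cost = 17.93%.
Senior notes: weight = 3196/10031 = 0.3186; after-tax cost = 2.8% × (1 − 20%) = 2.2400%.
WACC = 0.6814 × 17.9300% + 0.3186 × 2.2400% = 12.9310%.

12.93%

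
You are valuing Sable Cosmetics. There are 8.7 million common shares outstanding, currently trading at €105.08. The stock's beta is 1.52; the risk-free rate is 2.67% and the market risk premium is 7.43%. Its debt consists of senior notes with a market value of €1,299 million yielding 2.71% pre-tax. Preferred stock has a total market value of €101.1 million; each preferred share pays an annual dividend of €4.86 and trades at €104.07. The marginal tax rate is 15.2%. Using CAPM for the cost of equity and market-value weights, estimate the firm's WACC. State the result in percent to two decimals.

7.01%

Cost of equity via CAPM: Re = 2.67% + 1.52 × 7.43% = 13.9636%.
Cost of preferred: Rp = 4.86 / 104.07 = 4.6699%.
Market value of equity E = 105.08 × 8.7m = 914.196m.
Total capital V = 914.196 + 101.1 + 1299 = 2314.296.
Equity: weight = 914.196/2314.296 = 0.3950; cost = 13.9636%.
Preferred: weight = 101.1/2314.296 = 0.0437; cost = 4.6699%.
Senior notes: weight = 1299/2314.296 = 0.5613; after-tax cost = 2.71% × (1 − 15.2%) = 2.2981%.
WACC = 0.3950 × 13.9636% + 0.0437 × 4.6699% + 0.5613 × 2.2981% = 7.0098%.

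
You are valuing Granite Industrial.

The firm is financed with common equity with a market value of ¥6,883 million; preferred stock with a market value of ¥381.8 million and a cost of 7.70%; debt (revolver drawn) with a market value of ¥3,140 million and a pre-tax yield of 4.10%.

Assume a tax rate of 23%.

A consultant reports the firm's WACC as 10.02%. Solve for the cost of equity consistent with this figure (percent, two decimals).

13.28%

Total capital V = 6883 + 381.8 + 3140 = 10404.8.
Equity weight = 6883/10404.8 = 0.6615.
Preferred weight = 381.8/10404.8 = 0.0367.
Revolver drawn weight = 3140/10404.8 = 0.3018.
Debt contribution = 0.3018 × 4.1% × (1 − 23%) = 0.9527%.
Preferred contribution = 0.0367 × 7.7% = 0.2825%.
Required equity contribution = 10.02% − 1.2353% = 8.7847%.
Re = 8.7847% / 0.6615 = 13.2796%.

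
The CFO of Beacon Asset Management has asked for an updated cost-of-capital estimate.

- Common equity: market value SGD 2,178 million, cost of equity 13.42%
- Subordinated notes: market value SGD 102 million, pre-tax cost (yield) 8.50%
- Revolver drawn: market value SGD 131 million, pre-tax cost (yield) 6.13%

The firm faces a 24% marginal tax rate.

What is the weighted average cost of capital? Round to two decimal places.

Total capital V = 2178 + 102 + 131 = 2411.
Equity: weight = 2178/2411 = 0.9034; cost = 13.42%.
Subordinated notes: weight = 102/2411 = 0.0423; after-tax cost = 8.5% × (1 − 24%) = 6.4600%.
Revolver drawn: weight = 131/2411 = 0.0543; after-tax cost = 6.13% × (1 − 24%) = 4.6588%.
WACC = 0.9034 × 13.4200% + 0.0423 × 6.4600% + 0.0543 × 4.6588% = 12.6495%.

12.65%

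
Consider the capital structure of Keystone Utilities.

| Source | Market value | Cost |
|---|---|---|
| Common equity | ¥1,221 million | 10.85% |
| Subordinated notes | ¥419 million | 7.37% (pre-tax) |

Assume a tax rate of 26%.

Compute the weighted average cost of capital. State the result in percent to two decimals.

9.47%

Total capital V = 1221 + 419 = 1640.
Equity: weight = 1221/1640 = 0.7445; cost = 10.85%.
Subordinated notes: weight = 419/1640 = 0.2555; after-tax cost = 7.37% × (1 − 26%) = 5.4538%.
WACC = 0.7445 × 10.8500% + 0.2555 × 5.4538% = 9.4713%.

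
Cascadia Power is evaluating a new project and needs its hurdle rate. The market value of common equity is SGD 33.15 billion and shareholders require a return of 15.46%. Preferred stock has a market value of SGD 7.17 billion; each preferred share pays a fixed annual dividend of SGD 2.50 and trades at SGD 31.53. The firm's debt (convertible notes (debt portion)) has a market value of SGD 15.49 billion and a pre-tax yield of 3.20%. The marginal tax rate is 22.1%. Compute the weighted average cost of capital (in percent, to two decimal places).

10.89%

Cost of preferred: Rp = 2.5 / 31.53 = 7.9290%.
Total capital V = 33.15 + 7.17 + 15.49 = 55.81.
Equity: weight = 33.15/55.81 = 0.5940; cost = 15.46%.
Preferred: weight = 7.17/55.81 = 0.1285; cost = 7.929%.
Convertible notes (debt portion): weight = 15.49/55.81 = 0.2775; after-tax cost = 3.2% × (1 − 22.1%) = 2.4928%.
WACC = 0.5940 × 15.4600% + 0.1285 × 7.9290% + 0.2775 × 2.4928% = 10.8934%.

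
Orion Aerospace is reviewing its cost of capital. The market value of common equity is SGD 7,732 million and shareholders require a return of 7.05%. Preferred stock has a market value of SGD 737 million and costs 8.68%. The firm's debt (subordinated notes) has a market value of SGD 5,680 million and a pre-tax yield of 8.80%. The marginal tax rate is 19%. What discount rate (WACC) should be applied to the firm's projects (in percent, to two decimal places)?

7.17%

Total capital V = 7732 + 737 + 5680 = 14149.
Equity: weight = 7732/14149 = 0.5465; cost = 7.05%.
Preferred: weight = 737/14149 = 0.0521; cost = 8.68%.
Subordinated notes: weight = 5680/14149 = 0.4014; after-tax cost = 8.8% × (1 − 19%) = 7.1280%.
WACC = 0.5465 × 7.0500% + 0.0521 × 8.6800% + 0.4014 × 7.1280% = 7.1662%.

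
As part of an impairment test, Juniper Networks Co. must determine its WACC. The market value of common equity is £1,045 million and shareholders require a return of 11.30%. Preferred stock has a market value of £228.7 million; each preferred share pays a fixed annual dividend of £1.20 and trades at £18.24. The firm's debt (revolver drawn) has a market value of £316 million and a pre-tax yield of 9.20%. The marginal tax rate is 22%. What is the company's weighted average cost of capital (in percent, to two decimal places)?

9.80%

Cost of preferred: Rp = 1.2 / 18.24 = 6.5789%.
Total capital V = 1045 + 228.7 + 316 = 1589.7.
Equity: weight = 1045/1589.7 = 0.6574; cost = 11.3%.
Preferred: weight = 228.7/1589.7 = 0.1439; cost = 6.5789%.
Revolver drawn: weight = 316/1589.7 = 0.1988; after-tax cost = 9.2% × (1 − 22%) = 7.1760%.
WACC = 0.6574 × 11.3000% + 0.1439 × 6.5789% + 0.1988 × 7.1760% = 9.8010%.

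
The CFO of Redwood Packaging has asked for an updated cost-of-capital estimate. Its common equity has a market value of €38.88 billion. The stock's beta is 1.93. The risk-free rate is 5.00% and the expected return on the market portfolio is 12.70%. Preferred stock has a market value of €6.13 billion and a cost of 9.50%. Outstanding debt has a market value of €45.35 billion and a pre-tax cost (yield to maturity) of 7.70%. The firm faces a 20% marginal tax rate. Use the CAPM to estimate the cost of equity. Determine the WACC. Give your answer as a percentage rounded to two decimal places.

12.28%

Market risk premium = 12.7% − 5.0% = 7.7%.
Cost of equity via CAPM: Re = 5.0% + 1.93 × 7.7% = 19.8610%.
Total capital V = 38.88 + 6.13 + 45.35 = 90.36.
Equity: weight = 38.88/90.36 = 0.4303; cost = 19.861%.
Preferred: weight = 6.13/90.36 = 0.0678; cost = 9.5%.
Debt: weight = 45.35/90.36 = 0.5019; after-tax cost = 7.7% × (1 − 20%) = 6.1600%.
WACC = 0.4303 × 19.8610% + 0.0678 × 9.5000% + 0.5019 × 6.1600% = 12.2818%.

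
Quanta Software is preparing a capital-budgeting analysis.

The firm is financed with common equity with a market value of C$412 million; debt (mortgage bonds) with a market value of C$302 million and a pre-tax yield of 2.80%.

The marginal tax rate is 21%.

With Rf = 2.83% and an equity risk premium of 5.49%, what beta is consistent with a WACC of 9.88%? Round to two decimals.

Total capital V = 412 + 302 = 714.
Equity weight = 412/714 = 0.5770.
Mortgage bonds weight = 302/714 = 0.4230.
Debt contribution = 0.4230 × 2.8% × (1 − 21%) = 0.9356%.
Required equity contribution = 9.88% − 0.9356% = 8.9444%  ⇒  Re = 15.5007%.
CAPM: 15.5007% = 2.83% + β × 5.49%  ⇒  β = 2.3080.

2.31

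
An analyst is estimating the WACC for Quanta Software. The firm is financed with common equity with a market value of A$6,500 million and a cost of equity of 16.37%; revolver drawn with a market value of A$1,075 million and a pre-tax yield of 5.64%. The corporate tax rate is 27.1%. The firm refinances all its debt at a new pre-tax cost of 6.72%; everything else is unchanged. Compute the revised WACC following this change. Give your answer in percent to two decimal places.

After the change:
Total capital V = 6500 + 1075 = 7575.
Equity: weight = 6500/7575 = 0.8581; cost = 16.37%.
Revolver drawn: weight = 1075/7575 = 0.1419; after-tax cost = 6.72% × (1 − 27.1%) = 4.8989%.
WACC = 0.8581 × 16.3700% + 0.1419 × 4.8989% = 14.7421%.

14.74%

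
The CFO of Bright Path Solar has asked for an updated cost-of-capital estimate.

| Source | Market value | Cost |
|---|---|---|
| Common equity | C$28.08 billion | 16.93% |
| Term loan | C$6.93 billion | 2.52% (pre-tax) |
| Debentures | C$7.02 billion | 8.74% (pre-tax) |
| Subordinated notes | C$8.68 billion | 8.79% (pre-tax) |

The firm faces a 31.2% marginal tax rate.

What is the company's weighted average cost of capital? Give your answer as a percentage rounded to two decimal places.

11.48%

Total capital V = 28.08 + 6.93 + 7.02 + 8.68 = 50.71.
Equity: weight = 28.08/50.71 = 0.5537; cost = 16.93%.
Term loan: weight = 6.93/50.71 = 0.1367; after-tax cost = 2.52% × (1 − 31.2%) = 1.7338%.
Debentures: weight = 7.02/50.71 = 0.1384; after-tax cost = 8.74% × (1 − 31.2%) = 6.0131%.
Subordinated notes: weight = 8.68/50.71 = 0.1712; after-tax cost = 8.79% × (1 − 31.2%) = 6.0475%.
WACC = 0.5537 × 16.9300% + 0.1367 × 1.7338% + 0.1384 × 6.0131% + 0.1712 × 6.0475% = 11.4793%.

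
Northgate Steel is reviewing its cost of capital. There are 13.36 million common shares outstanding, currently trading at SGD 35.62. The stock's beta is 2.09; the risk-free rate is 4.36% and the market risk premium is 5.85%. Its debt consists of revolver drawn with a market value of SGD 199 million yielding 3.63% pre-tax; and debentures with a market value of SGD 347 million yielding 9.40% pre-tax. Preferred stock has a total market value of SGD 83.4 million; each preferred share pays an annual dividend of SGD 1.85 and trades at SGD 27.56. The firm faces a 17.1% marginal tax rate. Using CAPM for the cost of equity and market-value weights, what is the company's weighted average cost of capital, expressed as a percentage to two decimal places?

10.64%

Cost of equity via CAPM: Re = 4.36% + 2.09 × 5.85% = 16.5865%.
Cost of preferred: Rp = 1.85 / 27.56 = 6.7126%.
Market value of equity E = 35.62 × 13.36m = 475.8832m.
Total capital V = 475.8832 + 83.4 + 199 + 347 = 1105.2832.
Equity: weight = 475.8832/1105.2832 = 0.4306; cost = 16.5865%.
Preferred: weight = 83.4/1105.2832 = 0.0755; cost = 6.7126%.
Revolver drawn: weight = 199/1105.2832 = 0.1800; after-tax cost = 3.63% × (1 − 17.1%) = 3.0093%.
Debentures: weight = 347/1105.2832 = 0.3139; after-tax cost = 9.4% × (1 − 17.1%) = 7.7926%.
WACC = 0.4306 × 16.5865% + 0.0755 × 6.7126% + 0.1800 × 3.0093% + 0.3139 × 7.7926% = 10.6361%.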